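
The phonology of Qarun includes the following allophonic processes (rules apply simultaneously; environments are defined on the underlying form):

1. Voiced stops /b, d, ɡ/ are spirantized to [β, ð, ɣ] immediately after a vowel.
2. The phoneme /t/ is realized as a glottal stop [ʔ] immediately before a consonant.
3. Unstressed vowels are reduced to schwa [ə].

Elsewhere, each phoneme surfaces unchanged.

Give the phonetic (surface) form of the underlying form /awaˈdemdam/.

/a/ meets the environment for rule 3 (in an unstressed syllable) → [ə].
/a/ meets the environment for rule 3 (in an unstressed syllable) → [ə].
/d/ (between /a/ and /e/): immediately after a vowel, so rule 1 applies → [ð].
/e/ (between /d/ and /m/) fails the environment for rule 3, so it stays [e].
/d/ (between /m/ and /a/) fails the environment for rule 1, so it stays [d].
/a/ — between /d/ and /m/, in an unstressed syllable — surfaces as [ə] (rule 3).

[əwəˈðemdəm]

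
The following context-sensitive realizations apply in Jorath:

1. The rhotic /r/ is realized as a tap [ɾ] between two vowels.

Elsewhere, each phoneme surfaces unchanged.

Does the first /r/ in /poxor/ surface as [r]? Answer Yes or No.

Yes

/r/ (word-final): rule 1 targets it, but not between two vowels → unchanged [r].
The actual realization is [r], which matches [r].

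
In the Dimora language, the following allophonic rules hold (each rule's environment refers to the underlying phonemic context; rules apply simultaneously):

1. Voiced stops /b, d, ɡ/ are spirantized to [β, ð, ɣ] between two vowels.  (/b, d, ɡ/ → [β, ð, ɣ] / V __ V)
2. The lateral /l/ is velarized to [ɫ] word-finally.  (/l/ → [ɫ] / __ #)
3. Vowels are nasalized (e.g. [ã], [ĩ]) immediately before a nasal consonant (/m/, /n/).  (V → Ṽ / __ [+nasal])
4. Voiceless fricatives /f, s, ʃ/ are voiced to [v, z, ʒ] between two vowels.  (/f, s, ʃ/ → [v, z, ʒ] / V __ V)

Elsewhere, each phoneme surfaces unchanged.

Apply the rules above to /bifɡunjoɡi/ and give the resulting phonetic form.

[bifɡũnjoɣi]

/b/ (word-initial) fails the environment for rule 1, so it stays [b].
/i/ (between /b/ and /f/) is in the target of rule 3 but the environment (before a nasal consonant) is not met → [i].
/f/ (between /i/ and /ɡ/) is in the target of rule 4 but the environment (between two vowels) is not met → [f].
/ɡ/ — between /f/ and /u/; rule 1 does not apply here → [ɡ].
/u/ meets the environment for rule 3 (before a nasal consonant) → [ũ].
/n/ — not in any rule's target class → [n].
/j/ stays [j].
/o/ (between /j/ and /ɡ/) is in the target of rule 3 but the environment (before a nasal consonant) is not met → [o].
Rule 1 applies to /ɡ/ (between /o/ and /i/: between two vowels) → [ɣ].
/i/ — word-final; rule 3 does not apply here → [i].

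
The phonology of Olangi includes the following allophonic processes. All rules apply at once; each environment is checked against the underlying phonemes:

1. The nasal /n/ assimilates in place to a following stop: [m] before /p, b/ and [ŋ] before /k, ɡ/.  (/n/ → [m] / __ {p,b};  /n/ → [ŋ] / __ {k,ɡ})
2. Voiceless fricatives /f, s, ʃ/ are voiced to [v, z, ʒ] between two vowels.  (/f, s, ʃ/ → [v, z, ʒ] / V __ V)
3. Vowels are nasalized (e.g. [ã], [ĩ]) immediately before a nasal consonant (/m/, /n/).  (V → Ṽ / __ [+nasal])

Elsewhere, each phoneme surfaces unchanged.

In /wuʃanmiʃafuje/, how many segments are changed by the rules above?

4

Segments that undergo a rule: /ʃ/ → [ʒ] (rule 2); /a/ → [ã] (rule 3); /ʃ/ → [ʒ] (rule 2); /f/ → [v] (rule 2).
All other segments surface unchanged.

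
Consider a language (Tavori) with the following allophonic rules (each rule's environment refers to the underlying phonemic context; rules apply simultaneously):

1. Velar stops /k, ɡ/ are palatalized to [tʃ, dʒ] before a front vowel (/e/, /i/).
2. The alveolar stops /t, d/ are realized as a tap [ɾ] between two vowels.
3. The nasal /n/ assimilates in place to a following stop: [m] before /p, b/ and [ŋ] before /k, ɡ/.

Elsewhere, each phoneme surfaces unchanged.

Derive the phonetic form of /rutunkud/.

[ruɾuŋkud]

/r/ stays [r].
/u/ (between /r/ and /t/): no rule targets it → [u].
/t/ (between /u/ and /u/) occurs between two vowels → [ɾ] by rule 2.
/u/ stays [u].
/n/ — between /u/ and /k/, before a labial or velar stop — surfaces as [ŋ] (rule 3).
/k/ (between /n/ and /u/) fails the environment for rule 1, so it stays [k].
/u/ (between /k/ and /d/): no rule targets it → [u].
/d/ (word-final): rule 2 targets it, but not between two vowels → unchanged [d].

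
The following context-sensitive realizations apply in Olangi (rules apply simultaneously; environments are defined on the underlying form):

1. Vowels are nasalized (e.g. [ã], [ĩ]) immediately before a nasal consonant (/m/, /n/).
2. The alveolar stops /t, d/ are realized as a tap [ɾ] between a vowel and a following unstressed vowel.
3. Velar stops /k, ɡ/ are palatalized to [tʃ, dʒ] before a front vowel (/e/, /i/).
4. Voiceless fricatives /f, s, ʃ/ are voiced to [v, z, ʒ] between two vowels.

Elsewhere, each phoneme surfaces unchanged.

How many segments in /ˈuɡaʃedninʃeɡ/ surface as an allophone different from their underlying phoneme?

Segments that undergo a rule: /ʃ/ → [ʒ] (rule 4); /i/ → [ĩ] (rule 1).
All other segments surface unchanged.

2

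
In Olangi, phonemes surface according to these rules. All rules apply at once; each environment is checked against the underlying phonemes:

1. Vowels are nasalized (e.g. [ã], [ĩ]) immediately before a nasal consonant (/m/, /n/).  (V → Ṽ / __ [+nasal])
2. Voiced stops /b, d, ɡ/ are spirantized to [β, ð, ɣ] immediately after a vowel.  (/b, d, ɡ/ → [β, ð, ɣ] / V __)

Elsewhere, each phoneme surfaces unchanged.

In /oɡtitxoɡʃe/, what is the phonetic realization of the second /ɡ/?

/ɡ/ meets the environment for rule 2 (immediately after a vowel) → [ɣ].

[ɣ]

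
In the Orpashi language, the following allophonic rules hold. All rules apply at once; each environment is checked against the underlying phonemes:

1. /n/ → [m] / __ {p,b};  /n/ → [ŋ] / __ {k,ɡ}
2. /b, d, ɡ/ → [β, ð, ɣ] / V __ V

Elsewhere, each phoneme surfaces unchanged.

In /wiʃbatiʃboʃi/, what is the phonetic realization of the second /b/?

/b/ (between /ʃ/ and /o/) is in the target of rule 2 but the environment (between two vowels) is not met → [b].

[b]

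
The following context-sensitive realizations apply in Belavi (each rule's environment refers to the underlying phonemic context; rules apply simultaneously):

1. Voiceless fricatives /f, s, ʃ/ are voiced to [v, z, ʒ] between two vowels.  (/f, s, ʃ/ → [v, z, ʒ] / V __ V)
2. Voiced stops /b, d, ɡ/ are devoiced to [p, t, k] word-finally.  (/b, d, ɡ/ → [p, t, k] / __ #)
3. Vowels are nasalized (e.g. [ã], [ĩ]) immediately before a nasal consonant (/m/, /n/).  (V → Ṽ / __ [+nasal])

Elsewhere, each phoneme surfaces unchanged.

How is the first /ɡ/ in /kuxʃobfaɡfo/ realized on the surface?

[ɡ]

/ɡ/ (between /a/ and /f/) is in the target of rule 2 but the environment (word-finally) is not met → [ɡ].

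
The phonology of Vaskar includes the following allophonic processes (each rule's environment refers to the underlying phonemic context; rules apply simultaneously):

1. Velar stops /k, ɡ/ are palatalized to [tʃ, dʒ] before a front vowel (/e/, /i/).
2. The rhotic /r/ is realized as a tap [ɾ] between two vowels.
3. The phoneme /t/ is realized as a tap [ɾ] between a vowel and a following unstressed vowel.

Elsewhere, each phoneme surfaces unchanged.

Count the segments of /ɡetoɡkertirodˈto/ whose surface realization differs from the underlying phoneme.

Segments that undergo a rule: /ɡ/ → [dʒ] (rule 1); /t/ → [ɾ] (rule 3); /k/ → [tʃ] (rule 1); /r/ → [ɾ] (rule 2).
All other segments surface unchanged.

4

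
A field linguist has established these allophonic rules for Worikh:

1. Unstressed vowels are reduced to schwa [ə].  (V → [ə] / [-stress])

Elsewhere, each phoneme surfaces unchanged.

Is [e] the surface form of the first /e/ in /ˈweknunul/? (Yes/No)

/e/ (between /w/ and /k/) is in the target of rule 1 but the environment (in an unstressed syllable) is not met → [e].
The actual realization is [e], which matches [e].

Yes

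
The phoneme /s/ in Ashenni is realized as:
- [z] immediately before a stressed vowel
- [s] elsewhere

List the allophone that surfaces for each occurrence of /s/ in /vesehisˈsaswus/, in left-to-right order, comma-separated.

Occurrence 1 (position 3): no conditioning environment matches → elsewhere allophone [s].
Occurrence 2 (position 7): no conditioning environment matches → elsewhere allophone [s].
Occurrence 3 (position 8): immediately before a stressed vowel → [z].
Occurrence 4 (position 10): no conditioning environment matches → elsewhere allophone [s].
Occurrence 5 (position 13): no conditioning environment matches → elsewhere allophone [s].

[s], [s], [z], [s], [s]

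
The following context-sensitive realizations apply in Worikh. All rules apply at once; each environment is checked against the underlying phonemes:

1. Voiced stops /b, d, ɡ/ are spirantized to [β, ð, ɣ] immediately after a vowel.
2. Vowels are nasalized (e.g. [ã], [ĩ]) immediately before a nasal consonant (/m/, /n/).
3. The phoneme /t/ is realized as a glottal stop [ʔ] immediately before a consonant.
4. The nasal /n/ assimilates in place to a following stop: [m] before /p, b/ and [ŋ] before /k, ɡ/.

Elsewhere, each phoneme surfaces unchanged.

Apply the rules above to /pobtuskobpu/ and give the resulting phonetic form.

/p/ (word-initial): no rule targets it → [p].
/o/ (between /p/ and /b/): rule 2 targets it, but not before a nasal consonant → unchanged [o].
/b/ (between /o/ and /t/) occurs immediately after a vowel → [β] by rule 1.
/t/ (between /b/ and /u/) is in the target of rule 3 but the environment (immediately before a consonant) is not met → [t].
/u/ (between /t/ and /s/): rule 2 targets it, but not before a nasal consonant → unchanged [u].
/s/ (between /u/ and /k/) is unaffected → [s].
/k/ stays [k].
/o/ (between /k/ and /b/) fails the environment for rule 2, so it stays [o].
/b/ (between /o/ and /p/) occurs immediately after a vowel → [β] by rule 1.
/p/ — not in any rule's target class → [p].
/u/ (word-final) fails the environment for rule 2, so it stays [u].

[poβtuskoβpu]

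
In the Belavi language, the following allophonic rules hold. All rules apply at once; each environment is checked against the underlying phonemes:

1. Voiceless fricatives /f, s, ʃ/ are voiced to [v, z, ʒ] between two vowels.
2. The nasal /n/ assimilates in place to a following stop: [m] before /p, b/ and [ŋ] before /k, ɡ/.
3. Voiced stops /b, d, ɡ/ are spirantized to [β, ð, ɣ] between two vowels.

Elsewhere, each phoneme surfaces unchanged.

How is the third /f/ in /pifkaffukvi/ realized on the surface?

[f]

/f/ (between /f/ and /u/) fails the environment for rule 1, so it stays [f].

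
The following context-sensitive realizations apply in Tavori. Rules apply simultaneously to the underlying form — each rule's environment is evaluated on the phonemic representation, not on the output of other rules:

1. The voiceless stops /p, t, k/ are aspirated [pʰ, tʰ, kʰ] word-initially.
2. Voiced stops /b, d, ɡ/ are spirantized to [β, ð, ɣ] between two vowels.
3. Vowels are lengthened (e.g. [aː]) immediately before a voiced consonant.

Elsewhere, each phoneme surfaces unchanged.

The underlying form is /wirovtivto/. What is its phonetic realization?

/w/ (word-initial): no rule targets it → [w].
/i/ — between /w/ and /r/, before a voiced consonant — surfaces as [iː] (rule 3).
/r/ (between /i/ and /o/): no rule targets it → [r].
Rule 3 applies to /o/ (between /r/ and /v/: before a voiced consonant) → [oː].
/v/ stays [v].
/t/ (between /v/ and /i/) is in the target of rule 1 but the environment (word-initially) is not met → [t].
/i/ (between /t/ and /v/) occurs before a voiced consonant → [iː] by rule 3.
/v/ — not in any rule's target class → [v].
/t/ (between /v/ and /o/) fails the environment for rule 1, so it stays [t].
/o/ (word-final) fails the environment for rule 3, so it stays [o].

[wiːroːvtiːvto]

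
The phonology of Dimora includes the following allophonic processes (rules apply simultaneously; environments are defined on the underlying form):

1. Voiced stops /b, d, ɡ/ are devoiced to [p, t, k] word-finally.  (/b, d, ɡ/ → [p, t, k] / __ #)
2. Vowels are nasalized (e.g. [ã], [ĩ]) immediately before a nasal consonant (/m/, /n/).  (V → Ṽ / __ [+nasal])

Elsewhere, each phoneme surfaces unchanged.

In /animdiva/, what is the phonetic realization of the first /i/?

/i/ meets the environment for rule 2 (before a nasal consonant) → [ĩ].

[ĩ]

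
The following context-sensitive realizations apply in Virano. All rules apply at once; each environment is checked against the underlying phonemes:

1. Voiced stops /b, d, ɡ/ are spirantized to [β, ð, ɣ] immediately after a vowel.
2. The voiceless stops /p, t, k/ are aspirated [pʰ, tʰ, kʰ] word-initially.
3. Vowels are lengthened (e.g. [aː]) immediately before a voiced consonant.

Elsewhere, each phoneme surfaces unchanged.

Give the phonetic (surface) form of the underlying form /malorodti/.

[maːloːroːðti]

/m/ — not in any rule's target class → [m].
/a/ (between /m/ and /l/): before a voiced consonant, so rule 3 applies → [aː].
/l/ (between /a/ and /o/) is unaffected → [l].
/o/ meets the environment for rule 3 (before a voiced consonant) → [oː].
/r/ stays [r].
/o/ meets the environment for rule 3 (before a voiced consonant) → [oː].
/d/ — between /o/ and /t/, immediately after a vowel — surfaces as [ð] (rule 1).
/t/ (between /d/ and /i/) fails the environment for rule 2, so it stays [t].
/i/ (word-final) fails the environment for rule 3, so it stays [i].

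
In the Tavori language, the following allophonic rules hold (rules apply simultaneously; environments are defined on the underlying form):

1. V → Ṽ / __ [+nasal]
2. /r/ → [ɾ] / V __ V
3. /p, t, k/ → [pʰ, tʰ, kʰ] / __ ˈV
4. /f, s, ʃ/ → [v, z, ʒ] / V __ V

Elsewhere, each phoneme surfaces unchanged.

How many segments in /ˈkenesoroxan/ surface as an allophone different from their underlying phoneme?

Segments that undergo a rule: /k/ → [kʰ] (rule 3); /e/ → [ẽ] (rule 1); /s/ → [z] (rule 4); /r/ → [ɾ] (rule 2); /a/ → [ã] (rule 1).
All other segments surface unchanged.

5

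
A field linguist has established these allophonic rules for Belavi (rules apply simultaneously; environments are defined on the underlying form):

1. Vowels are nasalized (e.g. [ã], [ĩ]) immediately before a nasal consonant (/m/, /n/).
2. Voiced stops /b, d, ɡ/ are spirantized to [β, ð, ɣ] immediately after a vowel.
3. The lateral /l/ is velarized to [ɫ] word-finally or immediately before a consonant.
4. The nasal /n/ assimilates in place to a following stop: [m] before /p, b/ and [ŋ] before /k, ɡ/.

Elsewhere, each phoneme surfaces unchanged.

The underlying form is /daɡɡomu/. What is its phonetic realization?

/d/ (word-initial) fails the environment for rule 2, so it stays [d].
/a/ (between /d/ and /ɡ/) is in the target of rule 1 but the environment (before a nasal consonant) is not met → [a].
/ɡ/ — between /a/ and /ɡ/, immediately after a vowel — surfaces as [ɣ] (rule 2).
/ɡ/ (between /ɡ/ and /o/) fails the environment for rule 2, so it stays [ɡ].
/o/ (between /ɡ/ and /m/): before a nasal consonant, so rule 1 applies → [õ].
/m/ stays [m].
/u/ — word-final; rule 1 does not apply here → [u].

[daɣɡõmu]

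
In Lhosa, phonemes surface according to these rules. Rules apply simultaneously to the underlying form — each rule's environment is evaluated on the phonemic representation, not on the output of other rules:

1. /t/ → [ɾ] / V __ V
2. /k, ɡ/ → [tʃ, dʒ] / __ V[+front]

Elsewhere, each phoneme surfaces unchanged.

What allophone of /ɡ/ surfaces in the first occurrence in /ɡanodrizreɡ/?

/ɡ/ (word-initial): rule 2 targets it, but not before a front vowel → unchanged [ɡ].

[ɡ]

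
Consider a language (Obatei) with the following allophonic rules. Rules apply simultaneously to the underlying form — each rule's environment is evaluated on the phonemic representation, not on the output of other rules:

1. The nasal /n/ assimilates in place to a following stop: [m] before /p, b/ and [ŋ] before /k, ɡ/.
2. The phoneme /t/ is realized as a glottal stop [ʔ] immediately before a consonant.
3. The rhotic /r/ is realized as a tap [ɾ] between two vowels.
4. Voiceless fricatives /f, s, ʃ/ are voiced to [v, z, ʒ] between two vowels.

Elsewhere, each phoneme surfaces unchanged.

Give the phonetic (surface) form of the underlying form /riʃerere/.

[riʒeɾeɾe]

/r/ — word-initial; rule 3 does not apply here → [r].
/ʃ/ (between /i/ and /e/): between two vowels, so rule 4 applies → [ʒ].
/r/ meets the environment for rule 3 (between two vowels) → [ɾ].
Rule 3 applies to /r/ (between /e/ and /e/: between two vowels) → [ɾ].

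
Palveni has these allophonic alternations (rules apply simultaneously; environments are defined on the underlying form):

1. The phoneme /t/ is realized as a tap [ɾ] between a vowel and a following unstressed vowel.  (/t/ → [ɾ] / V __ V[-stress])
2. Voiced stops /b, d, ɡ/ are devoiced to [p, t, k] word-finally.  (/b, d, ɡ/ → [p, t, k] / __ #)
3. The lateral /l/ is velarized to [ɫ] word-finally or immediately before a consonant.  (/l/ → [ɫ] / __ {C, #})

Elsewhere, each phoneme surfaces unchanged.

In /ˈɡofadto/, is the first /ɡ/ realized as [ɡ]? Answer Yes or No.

Yes

/ɡ/ (word-initial) is in the target of rule 2 but the environment (word-finally) is not met → [ɡ].
The actual realization is [ɡ], which matches [ɡ].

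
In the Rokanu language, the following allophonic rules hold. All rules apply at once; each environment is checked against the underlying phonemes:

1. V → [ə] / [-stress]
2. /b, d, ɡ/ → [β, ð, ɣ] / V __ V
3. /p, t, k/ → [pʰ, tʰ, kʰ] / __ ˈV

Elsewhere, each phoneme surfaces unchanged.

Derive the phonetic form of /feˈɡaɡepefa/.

[fəˈɣaɣəpəfə]

/e/ — between /f/ and /ɡ/, in an unstressed syllable — surfaces as [ə] (rule 1).
/ɡ/ (between /e/ and /a/) occurs between two vowels → [ɣ] by rule 2.
/a/ — between /ɡ/ and /ɡ/; rule 1 does not apply here → [a].
/ɡ/ — between /a/ and /e/, between two vowels — surfaces as [ɣ] (rule 2).
Rule 1 applies to /e/ (between /ɡ/ and /p/: in an unstressed syllable) → [ə].
/p/ (between /e/ and /e/) is in the target of rule 3 but the environment (immediately before a stressed vowel) is not met → [p].
Rule 1 applies to /e/ (between /p/ and /f/: in an unstressed syllable) → [ə].
Rule 1 applies to /a/ (word-final: in an unstressed syllable) → [ə].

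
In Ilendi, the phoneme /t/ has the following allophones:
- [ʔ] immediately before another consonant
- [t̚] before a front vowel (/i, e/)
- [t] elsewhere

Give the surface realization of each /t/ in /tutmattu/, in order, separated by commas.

[t], [ʔ], [ʔ], [t]

Occurrence 1 (position 1): no conditioning environment matches → elsewhere allophone [t].
Occurrence 2 (position 3): immediately before another consonant → [ʔ].
Occurrence 3 (position 6): immediately before another consonant → [ʔ].
Occurrence 4 (position 7): no conditioning environment matches → elsewhere allophone [t].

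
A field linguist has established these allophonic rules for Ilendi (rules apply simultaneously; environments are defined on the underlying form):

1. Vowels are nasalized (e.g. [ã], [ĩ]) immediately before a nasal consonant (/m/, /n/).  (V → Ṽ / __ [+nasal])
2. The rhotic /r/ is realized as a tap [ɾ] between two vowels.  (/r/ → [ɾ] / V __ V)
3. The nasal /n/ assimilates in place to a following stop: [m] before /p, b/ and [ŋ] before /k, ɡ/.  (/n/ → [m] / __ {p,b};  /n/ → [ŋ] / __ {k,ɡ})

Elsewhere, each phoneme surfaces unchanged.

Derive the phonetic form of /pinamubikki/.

/p/ (word-initial): no rule targets it → [p].
/i/ (between /p/ and /n/): before a nasal consonant, so rule 1 applies → [ĩ].
/n/ (between /i/ and /a/): rule 3 targets it, but not before a labial or velar stop → unchanged [n].
/a/ meets the environment for rule 1 (before a nasal consonant) → [ã].
/m/ stays [m].
/u/ (between /m/ and /b/) is in the target of rule 1 but the environment (before a nasal consonant) is not met → [u].
/b/ (between /u/ and /i/): no rule targets it → [b].
/i/ (between /b/ and /k/): rule 1 targets it, but not before a nasal consonant → unchanged [i].
/k/ — not in any rule's target class → [k].
/k/ (between /k/ and /i/): no rule targets it → [k].
/i/ (word-final) fails the environment for rule 1, so it stays [i].

[pĩnãmubikki]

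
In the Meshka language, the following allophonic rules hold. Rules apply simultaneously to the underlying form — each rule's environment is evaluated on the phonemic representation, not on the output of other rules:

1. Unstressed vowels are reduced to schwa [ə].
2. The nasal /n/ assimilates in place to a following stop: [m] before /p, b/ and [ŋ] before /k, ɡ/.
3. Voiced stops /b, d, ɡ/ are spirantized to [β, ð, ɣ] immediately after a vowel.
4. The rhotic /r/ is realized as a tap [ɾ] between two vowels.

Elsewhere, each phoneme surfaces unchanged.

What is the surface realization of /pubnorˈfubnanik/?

[pəβnərˈfuβnənək]

Rule 1 applies to /u/ (between /p/ and /b/: in an unstressed syllable) → [ə].
/b/ (between /u/ and /n/) occurs immediately after a vowel → [β] by rule 3.
/n/ (between /b/ and /o/): rule 2 targets it, but not before a labial or velar stop → unchanged [n].
/o/ meets the environment for rule 1 (in an unstressed syllable) → [ə].
/r/ (between /o/ and /f/): rule 4 targets it, but not between two vowels → unchanged [r].
/u/ (between /f/ and /b/) fails the environment for rule 1, so it stays [u].
/b/ (between /u/ and /n/): immediately after a vowel, so rule 3 applies → [β].
/n/ (between /b/ and /a/): rule 2 targets it, but not before a labial or velar stop → unchanged [n].
/a/ (between /n/ and /n/) occurs in an unstressed syllable → [ə] by rule 1.
/n/ — between /a/ and /i/; rule 2 does not apply here → [n].
/i/ (between /n/ and /k/) occurs in an unstressed syllable → [ə] by rule 1.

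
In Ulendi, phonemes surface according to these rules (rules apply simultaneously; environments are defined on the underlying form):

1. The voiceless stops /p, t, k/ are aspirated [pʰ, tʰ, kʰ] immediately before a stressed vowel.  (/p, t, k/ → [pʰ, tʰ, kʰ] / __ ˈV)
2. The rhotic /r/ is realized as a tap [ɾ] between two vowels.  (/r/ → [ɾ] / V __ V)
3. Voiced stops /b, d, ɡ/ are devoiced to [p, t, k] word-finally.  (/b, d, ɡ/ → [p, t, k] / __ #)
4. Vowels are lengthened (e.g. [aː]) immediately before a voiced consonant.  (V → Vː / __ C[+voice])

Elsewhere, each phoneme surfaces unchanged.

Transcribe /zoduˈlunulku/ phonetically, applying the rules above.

[zoːduːˈluːnuːlku]

/o/ (between /z/ and /d/) occurs before a voiced consonant → [oː] by rule 4.
/d/ — between /o/ and /u/; rule 3 does not apply here → [d].
/u/ (between /d/ and /l/): before a voiced consonant, so rule 4 applies → [uː].
/u/ (between /l/ and /n/): before a voiced consonant, so rule 4 applies → [uː].
/u/ (between /n/ and /l/): before a voiced consonant, so rule 4 applies → [uː].
/k/ (between /l/ and /u/) fails the environment for rule 1, so it stays [k].
/u/ (word-final) is in the target of rule 4 but the environment (before a voiced consonant) is not met → [u].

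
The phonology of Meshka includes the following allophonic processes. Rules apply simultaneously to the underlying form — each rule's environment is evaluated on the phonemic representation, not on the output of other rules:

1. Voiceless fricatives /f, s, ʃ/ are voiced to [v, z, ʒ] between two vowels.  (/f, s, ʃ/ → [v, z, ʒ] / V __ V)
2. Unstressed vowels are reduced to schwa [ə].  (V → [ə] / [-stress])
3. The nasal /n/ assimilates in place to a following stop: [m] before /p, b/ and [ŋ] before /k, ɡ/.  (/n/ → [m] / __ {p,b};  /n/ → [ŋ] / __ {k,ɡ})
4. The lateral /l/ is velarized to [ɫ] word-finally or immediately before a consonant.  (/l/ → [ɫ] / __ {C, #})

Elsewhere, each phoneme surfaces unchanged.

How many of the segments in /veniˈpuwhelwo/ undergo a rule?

5

Segments that undergo a rule: /e/ → [ə] (rule 2); /i/ → [ə] (rule 2); /e/ → [ə] (rule 2); /l/ → [ɫ] (rule 4); /o/ → [ə] (rule 2).
All other segments surface unchanged.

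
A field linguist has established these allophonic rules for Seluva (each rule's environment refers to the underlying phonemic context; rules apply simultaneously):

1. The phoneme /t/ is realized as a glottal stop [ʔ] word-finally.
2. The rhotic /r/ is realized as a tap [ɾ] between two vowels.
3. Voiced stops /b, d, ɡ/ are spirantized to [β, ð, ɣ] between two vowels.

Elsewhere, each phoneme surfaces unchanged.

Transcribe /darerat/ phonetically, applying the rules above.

/d/ — word-initial; rule 3 does not apply here → [d].
/a/ stays [a].
Rule 2 applies to /r/ (between /a/ and /e/: between two vowels) → [ɾ].
/e/ — not in any rule's target class → [e].
/r/ meets the environment for rule 2 (between two vowels) → [ɾ].
/a/ — not in any rule's target class → [a].
/t/ meets the environment for rule 1 (word-finally) → [ʔ].

[daɾeɾaʔ]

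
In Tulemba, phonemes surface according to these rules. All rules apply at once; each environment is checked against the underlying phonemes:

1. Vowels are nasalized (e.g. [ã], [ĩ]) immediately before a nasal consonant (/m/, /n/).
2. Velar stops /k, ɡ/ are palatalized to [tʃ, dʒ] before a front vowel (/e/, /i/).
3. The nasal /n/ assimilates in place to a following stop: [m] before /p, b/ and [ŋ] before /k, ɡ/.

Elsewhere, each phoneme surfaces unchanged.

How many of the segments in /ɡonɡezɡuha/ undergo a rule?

Segments that undergo a rule: /o/ → [õ] (rule 1); /n/ → [ŋ] (rule 3); /ɡ/ → [dʒ] (rule 2).
All other segments surface unchanged.

3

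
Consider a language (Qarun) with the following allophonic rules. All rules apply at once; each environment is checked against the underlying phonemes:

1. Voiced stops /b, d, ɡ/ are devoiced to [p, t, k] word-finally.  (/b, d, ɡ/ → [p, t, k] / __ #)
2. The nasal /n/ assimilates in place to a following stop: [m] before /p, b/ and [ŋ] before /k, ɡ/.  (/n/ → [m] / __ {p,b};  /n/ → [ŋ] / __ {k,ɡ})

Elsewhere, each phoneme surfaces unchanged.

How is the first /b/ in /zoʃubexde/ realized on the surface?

/b/ (between /u/ and /e/) is in the target of rule 1 but the environment (word-finally) is not met → [b].

[b]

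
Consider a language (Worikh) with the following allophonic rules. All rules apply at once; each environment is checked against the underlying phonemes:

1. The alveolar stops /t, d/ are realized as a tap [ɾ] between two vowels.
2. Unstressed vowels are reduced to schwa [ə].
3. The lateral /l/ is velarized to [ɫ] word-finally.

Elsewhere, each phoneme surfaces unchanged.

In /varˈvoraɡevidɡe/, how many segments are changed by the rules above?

Segments that undergo a rule: /a/ → [ə] (rule 2); /a/ → [ə] (rule 2); /e/ → [ə] (rule 2); /i/ → [ə] (rule 2); /e/ → [ə] (rule 2).
All other segments surface unchanged.

5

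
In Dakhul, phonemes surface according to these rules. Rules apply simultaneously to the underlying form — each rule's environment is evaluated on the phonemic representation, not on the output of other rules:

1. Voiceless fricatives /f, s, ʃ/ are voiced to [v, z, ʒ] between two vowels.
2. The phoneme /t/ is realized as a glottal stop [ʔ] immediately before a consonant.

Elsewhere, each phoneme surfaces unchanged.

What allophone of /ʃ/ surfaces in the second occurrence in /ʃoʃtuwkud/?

[ʃ]

/ʃ/ (between /o/ and /t/): rule 1 targets it, but not between two vowels → unchanged [ʃ].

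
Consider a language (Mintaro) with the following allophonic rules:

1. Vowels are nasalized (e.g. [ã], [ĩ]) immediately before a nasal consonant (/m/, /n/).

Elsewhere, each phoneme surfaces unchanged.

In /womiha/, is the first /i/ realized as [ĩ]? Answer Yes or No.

No

/i/ (between /m/ and /h/): rule 1 targets it, but not before a nasal consonant → unchanged [i].
The actual realization is [i], not [ĩ].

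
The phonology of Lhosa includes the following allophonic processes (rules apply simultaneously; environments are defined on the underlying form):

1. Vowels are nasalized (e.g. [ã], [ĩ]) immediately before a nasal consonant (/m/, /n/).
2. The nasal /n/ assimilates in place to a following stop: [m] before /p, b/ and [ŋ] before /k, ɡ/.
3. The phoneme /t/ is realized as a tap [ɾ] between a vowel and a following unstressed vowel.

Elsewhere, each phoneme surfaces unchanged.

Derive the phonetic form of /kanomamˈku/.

[kãnõmãmˈku]

Rule 1 applies to /a/ (between /k/ and /n/: before a nasal consonant) → [ã].
/n/ — between /a/ and /o/; rule 2 does not apply here → [n].
/o/ (between /n/ and /m/): before a nasal consonant, so rule 1 applies → [õ].
/a/ meets the environment for rule 1 (before a nasal consonant) → [ã].
/u/ (word-final) fails the environment for rule 1, so it stays [u].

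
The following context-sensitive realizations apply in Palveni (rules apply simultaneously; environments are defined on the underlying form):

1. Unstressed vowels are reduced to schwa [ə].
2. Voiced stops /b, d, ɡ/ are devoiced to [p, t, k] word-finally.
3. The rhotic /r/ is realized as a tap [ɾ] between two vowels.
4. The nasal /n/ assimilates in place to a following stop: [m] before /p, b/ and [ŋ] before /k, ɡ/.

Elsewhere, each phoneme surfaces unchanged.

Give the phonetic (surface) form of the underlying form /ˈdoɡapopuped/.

/d/ — word-initial; rule 2 does not apply here → [d].
/o/ — between /d/ and /ɡ/; rule 1 does not apply here → [o].
/ɡ/ (between /o/ and /a/) is in the target of rule 2 but the environment (word-finally) is not met → [ɡ].
Rule 1 applies to /a/ (between /ɡ/ and /p/: in an unstressed syllable) → [ə].
/p/ (between /a/ and /o/) is unaffected → [p].
/o/ — between /p/ and /p/, in an unstressed syllable — surfaces as [ə] (rule 1).
/p/ stays [p].
/u/ (between /p/ and /p/): in an unstressed syllable, so rule 1 applies → [ə].
/p/ (between /u/ and /e/) is unaffected → [p].
/e/ (between /p/ and /d/): in an unstressed syllable, so rule 1 applies → [ə].
/d/ (word-final): word-finally, so rule 2 applies → [t].

[ˈdoɡəpəpəpət]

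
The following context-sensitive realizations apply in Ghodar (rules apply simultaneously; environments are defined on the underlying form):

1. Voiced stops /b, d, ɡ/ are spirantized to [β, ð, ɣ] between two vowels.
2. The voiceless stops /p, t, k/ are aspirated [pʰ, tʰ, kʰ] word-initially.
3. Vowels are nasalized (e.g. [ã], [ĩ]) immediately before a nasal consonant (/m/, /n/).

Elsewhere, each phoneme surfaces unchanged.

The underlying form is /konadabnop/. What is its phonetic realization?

/k/ (word-initial) occurs word-initially → [kʰ] by rule 2.
Rule 3 applies to /o/ (between /k/ and /n/: before a nasal consonant) → [õ].
/a/ — between /n/ and /d/; rule 3 does not apply here → [a].
/d/ — between /a/ and /a/, between two vowels — surfaces as [ð] (rule 1).
/a/ (between /d/ and /b/) is in the target of rule 3 but the environment (before a nasal consonant) is not met → [a].
/b/ — between /a/ and /n/; rule 1 does not apply here → [b].
/o/ (between /n/ and /p/) fails the environment for rule 3, so it stays [o].
/p/ (word-final): rule 2 targets it, but not word-initially → unchanged [p].

[kʰõnaðabnop]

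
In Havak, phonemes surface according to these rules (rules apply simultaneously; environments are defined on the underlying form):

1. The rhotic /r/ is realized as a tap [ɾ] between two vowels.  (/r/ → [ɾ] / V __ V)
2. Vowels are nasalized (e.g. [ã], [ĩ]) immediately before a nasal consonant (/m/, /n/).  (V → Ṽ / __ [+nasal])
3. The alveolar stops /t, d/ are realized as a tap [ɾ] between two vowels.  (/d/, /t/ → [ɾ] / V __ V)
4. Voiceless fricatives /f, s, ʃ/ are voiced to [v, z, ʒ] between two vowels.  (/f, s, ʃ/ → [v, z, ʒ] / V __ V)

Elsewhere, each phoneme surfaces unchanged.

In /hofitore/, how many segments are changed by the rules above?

3

Segments that undergo a rule: /f/ → [v] (rule 4); /t/ → [ɾ] (rule 3); /r/ → [ɾ] (rule 1).
All other segments surface unchanged.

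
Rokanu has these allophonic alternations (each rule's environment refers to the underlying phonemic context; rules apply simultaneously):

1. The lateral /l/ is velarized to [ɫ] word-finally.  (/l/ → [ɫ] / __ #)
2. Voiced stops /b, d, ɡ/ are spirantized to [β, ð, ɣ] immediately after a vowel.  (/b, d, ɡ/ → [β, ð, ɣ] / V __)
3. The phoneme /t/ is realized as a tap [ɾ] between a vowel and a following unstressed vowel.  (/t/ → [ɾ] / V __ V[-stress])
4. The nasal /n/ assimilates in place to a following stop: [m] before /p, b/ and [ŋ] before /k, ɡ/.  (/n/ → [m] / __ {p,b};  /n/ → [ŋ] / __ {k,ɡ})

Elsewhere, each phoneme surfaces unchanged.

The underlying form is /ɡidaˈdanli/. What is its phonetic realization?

/ɡ/ (word-initial): rule 2 targets it, but not immediately after a vowel → unchanged [ɡ].
/i/ — not in any rule's target class → [i].
/d/ meets the environment for rule 2 (immediately after a vowel) → [ð].
/a/ (between /d/ and /d/): no rule targets it → [a].
/d/ (between /a/ and /a/) occurs immediately after a vowel → [ð] by rule 2.
/a/ stays [a].
/n/ (between /a/ and /l/): rule 4 targets it, but not before a labial or velar stop → unchanged [n].
/l/ — between /n/ and /i/; rule 1 does not apply here → [l].
/i/ (word-final) is unaffected → [i].

[ɡiðaˈðanli]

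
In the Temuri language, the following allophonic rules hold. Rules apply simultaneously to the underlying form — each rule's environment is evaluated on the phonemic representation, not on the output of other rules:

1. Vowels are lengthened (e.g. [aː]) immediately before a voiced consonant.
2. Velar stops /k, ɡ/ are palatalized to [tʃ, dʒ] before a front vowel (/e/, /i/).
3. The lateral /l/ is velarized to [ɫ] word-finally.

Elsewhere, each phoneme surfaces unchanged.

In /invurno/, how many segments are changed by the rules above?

Segments that undergo a rule: /i/ → [iː] (rule 1); /u/ → [uː] (rule 1).
All other segments surface unchanged.

2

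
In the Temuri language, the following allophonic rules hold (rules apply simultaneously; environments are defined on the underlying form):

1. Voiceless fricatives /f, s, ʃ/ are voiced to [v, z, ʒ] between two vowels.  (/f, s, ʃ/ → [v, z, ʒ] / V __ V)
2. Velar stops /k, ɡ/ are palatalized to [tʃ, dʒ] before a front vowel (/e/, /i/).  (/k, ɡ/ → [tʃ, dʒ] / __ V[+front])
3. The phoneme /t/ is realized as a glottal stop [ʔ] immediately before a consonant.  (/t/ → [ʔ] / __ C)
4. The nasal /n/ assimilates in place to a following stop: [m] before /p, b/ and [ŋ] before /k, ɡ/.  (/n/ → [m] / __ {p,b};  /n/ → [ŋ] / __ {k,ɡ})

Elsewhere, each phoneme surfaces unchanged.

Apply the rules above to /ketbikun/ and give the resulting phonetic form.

[tʃeʔbikun]

/k/ (word-initial) occurs before a front vowel → [tʃ] by rule 2.
Rule 3 applies to /t/ (between /e/ and /b/: immediately before a consonant) → [ʔ].
/k/ (between /i/ and /u/) is in the target of rule 2 but the environment (before a front vowel) is not met → [k].
/n/ — word-final; rule 4 does not apply here → [n].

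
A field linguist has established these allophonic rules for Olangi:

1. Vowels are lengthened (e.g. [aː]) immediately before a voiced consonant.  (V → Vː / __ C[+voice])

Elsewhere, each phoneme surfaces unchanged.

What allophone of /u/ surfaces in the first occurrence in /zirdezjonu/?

/u/ (word-final) is in the target of rule 1 but the environment (before a voiced consonant) is not met → [u].

[u]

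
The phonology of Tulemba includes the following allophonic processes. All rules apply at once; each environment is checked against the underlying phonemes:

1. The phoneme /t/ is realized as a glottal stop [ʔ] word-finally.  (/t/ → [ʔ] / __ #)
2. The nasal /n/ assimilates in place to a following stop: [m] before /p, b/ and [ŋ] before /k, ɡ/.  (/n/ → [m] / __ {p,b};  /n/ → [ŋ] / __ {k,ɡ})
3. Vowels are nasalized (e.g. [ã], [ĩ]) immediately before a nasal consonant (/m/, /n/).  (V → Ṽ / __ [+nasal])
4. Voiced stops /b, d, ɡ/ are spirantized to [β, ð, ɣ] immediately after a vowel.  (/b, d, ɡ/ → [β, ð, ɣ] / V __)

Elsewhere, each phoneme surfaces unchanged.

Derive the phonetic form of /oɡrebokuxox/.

/o/ (word-initial): rule 3 targets it, but not before a nasal consonant → unchanged [o].
/ɡ/ — between /o/ and /r/, immediately after a vowel — surfaces as [ɣ] (rule 4).
/e/ (between /r/ and /b/) fails the environment for rule 3, so it stays [e].
/b/ — between /e/ and /o/, immediately after a vowel — surfaces as [β] (rule 4).
/o/ (between /b/ and /k/): rule 3 targets it, but not before a nasal consonant → unchanged [o].
/u/ (between /k/ and /x/): rule 3 targets it, but not before a nasal consonant → unchanged [u].
/o/ — between /x/ and /x/; rule 3 does not apply here → [o].

[oɣreβokuxox]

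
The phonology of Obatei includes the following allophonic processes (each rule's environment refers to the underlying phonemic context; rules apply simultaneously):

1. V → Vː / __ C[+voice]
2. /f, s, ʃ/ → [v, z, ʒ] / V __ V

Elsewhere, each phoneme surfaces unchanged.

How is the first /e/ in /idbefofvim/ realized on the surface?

[e]

/e/ (between /b/ and /f/) fails the environment for rule 1, so it stays [e].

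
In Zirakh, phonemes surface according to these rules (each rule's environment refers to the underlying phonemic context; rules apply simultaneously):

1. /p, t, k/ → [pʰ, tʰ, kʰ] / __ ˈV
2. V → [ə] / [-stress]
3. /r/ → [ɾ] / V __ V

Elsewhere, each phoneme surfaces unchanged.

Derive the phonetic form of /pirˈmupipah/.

[pərˈmupəpəh]

/p/ (word-initial): rule 1 targets it, but not immediately before a stressed vowel → unchanged [p].
Rule 2 applies to /i/ (between /p/ and /r/: in an unstressed syllable) → [ə].
/r/ (between /i/ and /m/) is in the target of rule 3 but the environment (between two vowels) is not met → [r].
/m/ — not in any rule's target class → [m].
/u/ (between /m/ and /p/) fails the environment for rule 2, so it stays [u].
/p/ — between /u/ and /i/; rule 1 does not apply here → [p].
/i/ meets the environment for rule 2 (in an unstressed syllable) → [ə].
/p/ (between /i/ and /a/) fails the environment for rule 1, so it stays [p].
/a/ meets the environment for rule 2 (in an unstressed syllable) → [ə].
/h/ (word-final) is unaffected → [h].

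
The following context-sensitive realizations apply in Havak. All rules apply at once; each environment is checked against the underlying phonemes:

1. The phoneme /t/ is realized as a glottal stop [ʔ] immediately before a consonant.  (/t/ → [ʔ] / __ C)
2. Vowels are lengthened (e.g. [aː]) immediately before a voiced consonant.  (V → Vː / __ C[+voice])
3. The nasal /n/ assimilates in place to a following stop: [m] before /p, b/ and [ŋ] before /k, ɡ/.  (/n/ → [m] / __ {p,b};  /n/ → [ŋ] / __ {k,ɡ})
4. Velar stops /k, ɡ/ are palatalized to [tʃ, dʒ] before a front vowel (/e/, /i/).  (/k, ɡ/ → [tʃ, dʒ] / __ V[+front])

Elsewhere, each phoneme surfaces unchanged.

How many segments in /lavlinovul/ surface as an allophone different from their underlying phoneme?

Segments that undergo a rule: /a/ → [aː] (rule 2); /i/ → [iː] (rule 2); /o/ → [oː] (rule 2); /u/ → [uː] (rule 2).
All other segments surface unchanged.

4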